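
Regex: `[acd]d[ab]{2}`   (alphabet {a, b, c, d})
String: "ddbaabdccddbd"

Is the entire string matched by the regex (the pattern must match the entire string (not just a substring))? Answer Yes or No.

No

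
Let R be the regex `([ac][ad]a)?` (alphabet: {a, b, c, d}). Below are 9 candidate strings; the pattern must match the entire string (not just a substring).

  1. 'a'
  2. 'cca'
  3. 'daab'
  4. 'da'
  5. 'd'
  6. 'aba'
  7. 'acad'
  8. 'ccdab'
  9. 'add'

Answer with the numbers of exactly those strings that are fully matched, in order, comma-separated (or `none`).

1 → no match
2 → no match
3 → no match
4 → no match
5 → no match
6 → no match
7 → no match
8 → no match
9 → no match

none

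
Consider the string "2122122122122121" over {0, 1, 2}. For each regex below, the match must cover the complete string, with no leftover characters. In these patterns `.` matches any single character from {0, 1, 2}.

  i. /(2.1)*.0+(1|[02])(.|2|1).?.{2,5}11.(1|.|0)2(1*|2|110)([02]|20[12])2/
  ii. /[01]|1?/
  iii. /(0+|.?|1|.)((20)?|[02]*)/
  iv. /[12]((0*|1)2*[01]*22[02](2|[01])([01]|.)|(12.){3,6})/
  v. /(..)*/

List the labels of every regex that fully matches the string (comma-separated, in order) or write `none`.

iv, v

i → no match — must end with "2"
ii → no match
iii → no match
iv → match
v → match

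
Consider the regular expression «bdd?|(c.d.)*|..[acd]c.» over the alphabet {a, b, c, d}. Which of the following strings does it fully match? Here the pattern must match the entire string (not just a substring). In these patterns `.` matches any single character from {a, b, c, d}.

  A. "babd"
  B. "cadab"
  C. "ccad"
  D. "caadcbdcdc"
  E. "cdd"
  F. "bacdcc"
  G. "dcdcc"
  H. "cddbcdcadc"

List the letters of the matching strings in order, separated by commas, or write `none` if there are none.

G

A → no match
B → no match
C → no match
D → no match
E → no match
F → no match
G → match
H → no match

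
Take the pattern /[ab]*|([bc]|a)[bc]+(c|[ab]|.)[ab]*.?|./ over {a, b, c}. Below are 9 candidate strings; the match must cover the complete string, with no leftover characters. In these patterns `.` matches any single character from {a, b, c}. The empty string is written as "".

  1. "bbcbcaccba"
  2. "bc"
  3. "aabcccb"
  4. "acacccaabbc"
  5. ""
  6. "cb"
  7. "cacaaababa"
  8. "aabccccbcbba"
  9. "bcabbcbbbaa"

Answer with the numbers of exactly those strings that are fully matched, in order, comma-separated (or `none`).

1. "bbcbcaccba" → no match
2. "bc" → no match
3. "aabcccb" → no match
4. "acacccaabbc" → no match
5. "" → match
6. "cb" → no match
7. "cacaaababa" → no match
8. "aabccccbcbba" → no match
9. "bcabbcbbbaa" → no match

5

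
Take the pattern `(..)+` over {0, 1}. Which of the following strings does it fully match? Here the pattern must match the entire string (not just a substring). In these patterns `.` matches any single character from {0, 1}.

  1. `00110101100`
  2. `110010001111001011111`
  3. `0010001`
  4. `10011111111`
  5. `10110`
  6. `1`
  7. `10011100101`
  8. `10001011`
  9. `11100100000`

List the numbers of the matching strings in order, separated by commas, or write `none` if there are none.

1 → no match
2 → no match
3 → no match
4 → no match
5 → no match
6 → no match
7 → no match
8 → match
9 → no match

8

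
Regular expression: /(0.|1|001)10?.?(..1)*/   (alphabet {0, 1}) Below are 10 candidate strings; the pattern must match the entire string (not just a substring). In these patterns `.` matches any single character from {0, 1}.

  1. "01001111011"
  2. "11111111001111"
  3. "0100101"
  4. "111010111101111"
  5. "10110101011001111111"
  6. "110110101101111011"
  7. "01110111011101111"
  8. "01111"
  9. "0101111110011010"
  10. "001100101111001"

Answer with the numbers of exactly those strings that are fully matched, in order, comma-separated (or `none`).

2, 10

1 → no match
2 → match
3 → no match
4 → no match
5 → no match
6 → no match
7 → no match
8 → no match
9 → no match
10 → match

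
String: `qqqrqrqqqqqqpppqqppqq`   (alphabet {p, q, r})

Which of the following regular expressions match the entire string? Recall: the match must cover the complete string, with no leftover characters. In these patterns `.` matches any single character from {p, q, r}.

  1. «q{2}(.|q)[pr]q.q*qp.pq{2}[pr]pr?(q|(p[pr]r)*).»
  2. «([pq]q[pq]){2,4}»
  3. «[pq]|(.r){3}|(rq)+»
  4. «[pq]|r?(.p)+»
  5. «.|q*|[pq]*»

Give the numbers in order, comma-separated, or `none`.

1 → match
2 → no match
3 → no match
4 → no match
5 → no match

1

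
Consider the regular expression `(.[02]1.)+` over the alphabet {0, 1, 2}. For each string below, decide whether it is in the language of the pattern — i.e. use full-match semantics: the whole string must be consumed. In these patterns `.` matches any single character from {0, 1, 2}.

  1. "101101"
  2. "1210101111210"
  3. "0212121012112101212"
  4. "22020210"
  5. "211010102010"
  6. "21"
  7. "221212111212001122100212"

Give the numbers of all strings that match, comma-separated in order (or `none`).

1 → no match
2 → no match
3 → no match
4 → no match
5 → no match
6 → no match
7 → match

7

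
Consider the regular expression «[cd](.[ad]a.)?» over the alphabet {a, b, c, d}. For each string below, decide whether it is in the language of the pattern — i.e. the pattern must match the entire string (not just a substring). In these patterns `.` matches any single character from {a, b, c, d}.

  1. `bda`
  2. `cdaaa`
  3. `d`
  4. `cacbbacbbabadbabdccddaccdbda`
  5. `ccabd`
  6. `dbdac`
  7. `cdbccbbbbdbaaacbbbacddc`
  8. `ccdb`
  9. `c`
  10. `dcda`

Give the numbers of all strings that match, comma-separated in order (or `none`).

2, 3, 6, 9

1 → no match
2 → match
3 → match
4 → no match
5 → no match
6 → match
7 → no match
8 → no match
9 → match
10 → no match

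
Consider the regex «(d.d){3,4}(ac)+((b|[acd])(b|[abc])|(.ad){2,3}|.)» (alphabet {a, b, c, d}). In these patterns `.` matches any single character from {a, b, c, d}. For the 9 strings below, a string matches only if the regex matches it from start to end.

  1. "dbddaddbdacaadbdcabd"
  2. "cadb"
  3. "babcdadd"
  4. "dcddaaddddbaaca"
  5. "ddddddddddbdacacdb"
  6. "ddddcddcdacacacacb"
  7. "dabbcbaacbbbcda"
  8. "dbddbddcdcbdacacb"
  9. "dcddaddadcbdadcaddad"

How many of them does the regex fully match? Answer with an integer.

1 → no match
2. "cadb" → no match — must start with "d"
3. "babcdadd" → no match — must start with "d"
4 → no match
5 → match
6 → match
7 → no match
8 → no match
9 → no match
Total matched: 2

2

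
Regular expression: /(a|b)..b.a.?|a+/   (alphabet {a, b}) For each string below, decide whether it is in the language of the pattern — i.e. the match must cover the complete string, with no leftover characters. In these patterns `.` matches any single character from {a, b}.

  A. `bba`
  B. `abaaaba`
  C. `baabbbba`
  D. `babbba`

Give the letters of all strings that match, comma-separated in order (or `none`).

A → no match
B → no match
C → no match
D → match

D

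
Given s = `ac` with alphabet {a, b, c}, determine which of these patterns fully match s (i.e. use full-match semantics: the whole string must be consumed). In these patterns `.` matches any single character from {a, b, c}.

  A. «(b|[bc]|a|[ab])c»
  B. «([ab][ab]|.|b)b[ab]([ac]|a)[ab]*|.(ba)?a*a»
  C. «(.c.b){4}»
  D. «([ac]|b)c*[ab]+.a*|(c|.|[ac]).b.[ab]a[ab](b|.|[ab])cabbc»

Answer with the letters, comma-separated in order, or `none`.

A

A → match
B → no match
C → no match — must end with `b`
D → no match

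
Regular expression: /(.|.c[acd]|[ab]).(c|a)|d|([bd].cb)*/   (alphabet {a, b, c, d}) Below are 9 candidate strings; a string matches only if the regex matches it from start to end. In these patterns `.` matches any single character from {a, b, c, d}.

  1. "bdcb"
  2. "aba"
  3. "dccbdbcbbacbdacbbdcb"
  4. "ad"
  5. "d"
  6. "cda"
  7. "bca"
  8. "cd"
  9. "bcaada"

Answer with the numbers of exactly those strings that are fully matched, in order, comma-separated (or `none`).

1 → match
2 → match
3 → match
4 → no match
5 → match
6 → match
7 → match
8 → no match
9 → no match

1, 2, 3, 5, 6, 7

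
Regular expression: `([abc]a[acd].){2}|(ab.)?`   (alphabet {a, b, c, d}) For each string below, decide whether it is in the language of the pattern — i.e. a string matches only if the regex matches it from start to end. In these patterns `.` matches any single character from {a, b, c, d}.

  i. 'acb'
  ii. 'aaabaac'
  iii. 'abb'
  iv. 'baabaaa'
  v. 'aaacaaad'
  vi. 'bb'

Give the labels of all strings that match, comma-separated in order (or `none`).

i → no match
ii → no match
iii → match
iv → no match
v → match
vi → no match

iii, v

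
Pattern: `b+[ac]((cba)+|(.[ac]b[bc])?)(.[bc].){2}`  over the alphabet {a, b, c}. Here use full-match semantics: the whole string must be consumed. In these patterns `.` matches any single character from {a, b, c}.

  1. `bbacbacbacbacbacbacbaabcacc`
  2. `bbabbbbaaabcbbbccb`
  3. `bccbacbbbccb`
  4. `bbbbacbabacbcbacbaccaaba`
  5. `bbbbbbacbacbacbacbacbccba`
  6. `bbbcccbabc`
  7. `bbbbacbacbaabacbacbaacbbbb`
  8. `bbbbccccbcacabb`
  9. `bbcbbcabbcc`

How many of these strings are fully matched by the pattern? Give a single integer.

3

1 → match
2 → no match
3. `bccbacbbbccb` → no match
4 → no match
5 → match
6. `bbbcccbabc` → match
7 → no match
8 → no match
9. `bbcbbcabbcc` → no match
Total matched: 3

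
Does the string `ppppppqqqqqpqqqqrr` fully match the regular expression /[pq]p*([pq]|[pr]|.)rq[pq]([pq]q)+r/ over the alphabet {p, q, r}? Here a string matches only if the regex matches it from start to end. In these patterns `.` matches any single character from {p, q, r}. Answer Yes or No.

No

Every match must end with `qr`, but `ppppppqqqqqpqqqqrr` does not.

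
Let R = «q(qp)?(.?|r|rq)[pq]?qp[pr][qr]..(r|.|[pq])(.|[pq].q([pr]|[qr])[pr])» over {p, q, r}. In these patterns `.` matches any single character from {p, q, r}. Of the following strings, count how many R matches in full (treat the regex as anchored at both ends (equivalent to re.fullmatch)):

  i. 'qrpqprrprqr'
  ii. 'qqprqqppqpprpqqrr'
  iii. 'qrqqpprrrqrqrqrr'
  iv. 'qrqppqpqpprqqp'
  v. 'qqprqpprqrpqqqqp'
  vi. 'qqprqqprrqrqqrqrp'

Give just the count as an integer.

5

i → match
ii → match
iii → no match
iv → match
v → match
vi → match
Total matched: 5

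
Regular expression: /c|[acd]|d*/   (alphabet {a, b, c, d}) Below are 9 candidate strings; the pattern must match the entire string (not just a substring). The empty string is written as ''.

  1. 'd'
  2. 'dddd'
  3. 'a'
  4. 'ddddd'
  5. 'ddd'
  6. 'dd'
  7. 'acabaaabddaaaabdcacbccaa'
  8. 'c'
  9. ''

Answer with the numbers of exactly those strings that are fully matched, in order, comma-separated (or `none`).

1 → match
2 → match
3 → match
4 → match
5 → match
6 → match
7 → no match
8 → match
9 → match

1, 2, 3, 4, 5, 6, 8, 9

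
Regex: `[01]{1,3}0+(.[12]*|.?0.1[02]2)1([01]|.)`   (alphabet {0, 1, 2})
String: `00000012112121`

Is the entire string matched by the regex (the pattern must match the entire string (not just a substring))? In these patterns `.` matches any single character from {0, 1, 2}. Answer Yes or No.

No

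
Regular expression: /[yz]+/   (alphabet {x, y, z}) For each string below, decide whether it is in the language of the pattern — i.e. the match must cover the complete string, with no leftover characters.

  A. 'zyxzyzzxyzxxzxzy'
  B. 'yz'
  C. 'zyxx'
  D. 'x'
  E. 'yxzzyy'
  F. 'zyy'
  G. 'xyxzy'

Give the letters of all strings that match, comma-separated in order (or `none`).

A → no match
B → match
C → no match
D → no match
E → no match
F → match
G → no match

B, F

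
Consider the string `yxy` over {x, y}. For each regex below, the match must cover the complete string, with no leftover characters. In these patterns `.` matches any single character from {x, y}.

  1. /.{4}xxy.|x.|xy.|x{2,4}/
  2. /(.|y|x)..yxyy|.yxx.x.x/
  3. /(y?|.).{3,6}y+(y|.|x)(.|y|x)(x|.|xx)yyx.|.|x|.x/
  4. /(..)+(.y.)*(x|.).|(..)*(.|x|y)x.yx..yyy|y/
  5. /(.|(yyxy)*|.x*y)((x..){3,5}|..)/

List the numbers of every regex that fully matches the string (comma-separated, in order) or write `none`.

5

1 → no match
2 → no match
3 → no match
4 → no match
5 → match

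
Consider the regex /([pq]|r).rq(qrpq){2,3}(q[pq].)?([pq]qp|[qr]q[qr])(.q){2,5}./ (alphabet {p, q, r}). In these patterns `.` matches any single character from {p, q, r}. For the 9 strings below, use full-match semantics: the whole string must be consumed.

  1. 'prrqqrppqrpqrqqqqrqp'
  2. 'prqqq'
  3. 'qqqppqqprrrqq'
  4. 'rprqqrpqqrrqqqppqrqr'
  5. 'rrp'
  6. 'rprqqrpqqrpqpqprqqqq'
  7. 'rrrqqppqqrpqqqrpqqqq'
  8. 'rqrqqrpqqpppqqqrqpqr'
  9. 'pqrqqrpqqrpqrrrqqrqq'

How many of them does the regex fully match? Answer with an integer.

1 → no match
2. 'prqqq' → no match
3 → no match
4 → no match
5. 'rrp' → no match
6 → match
7 → no match
8 → no match
9 → no match
Total matched: 1

1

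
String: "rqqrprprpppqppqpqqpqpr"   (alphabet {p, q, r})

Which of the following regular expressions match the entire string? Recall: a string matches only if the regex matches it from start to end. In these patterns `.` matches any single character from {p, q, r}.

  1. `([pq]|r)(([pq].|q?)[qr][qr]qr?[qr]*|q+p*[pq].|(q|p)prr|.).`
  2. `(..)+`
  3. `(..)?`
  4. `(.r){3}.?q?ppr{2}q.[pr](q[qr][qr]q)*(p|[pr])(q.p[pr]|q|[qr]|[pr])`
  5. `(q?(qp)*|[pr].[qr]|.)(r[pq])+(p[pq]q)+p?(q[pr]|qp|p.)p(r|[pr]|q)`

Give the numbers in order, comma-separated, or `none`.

2, 5

1 → no match
2 → match
3 → no match
4 → no match
5 → match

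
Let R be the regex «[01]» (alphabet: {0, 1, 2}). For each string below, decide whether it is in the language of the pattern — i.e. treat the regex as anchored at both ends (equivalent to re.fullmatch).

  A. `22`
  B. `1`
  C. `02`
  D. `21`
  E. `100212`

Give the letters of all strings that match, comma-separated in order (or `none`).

A → no match
B → match
C → no match
D → no match
E → no match

B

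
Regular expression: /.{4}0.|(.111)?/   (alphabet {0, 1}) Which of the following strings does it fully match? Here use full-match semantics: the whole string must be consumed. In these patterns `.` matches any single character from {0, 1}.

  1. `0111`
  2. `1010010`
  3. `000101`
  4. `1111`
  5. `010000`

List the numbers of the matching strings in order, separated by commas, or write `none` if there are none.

1, 3, 4, 5

1 → match
2 → no match
3 → match
4 → match
5 → match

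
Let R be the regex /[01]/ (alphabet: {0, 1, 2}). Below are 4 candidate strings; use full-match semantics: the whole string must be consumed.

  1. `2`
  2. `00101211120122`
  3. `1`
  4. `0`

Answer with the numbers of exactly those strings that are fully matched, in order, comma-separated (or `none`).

3, 4

1. `2` → no match
2 → no match
3. `1` → match
4. `0` → match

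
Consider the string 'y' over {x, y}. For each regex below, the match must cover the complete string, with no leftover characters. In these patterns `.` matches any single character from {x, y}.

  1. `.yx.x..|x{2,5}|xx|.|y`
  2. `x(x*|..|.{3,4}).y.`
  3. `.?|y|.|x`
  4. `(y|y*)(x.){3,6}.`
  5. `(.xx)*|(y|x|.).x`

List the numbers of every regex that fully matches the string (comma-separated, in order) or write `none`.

1, 3

1 → match
2 → no match — must start with 'x'
3 → match
4 → no match
5 → no match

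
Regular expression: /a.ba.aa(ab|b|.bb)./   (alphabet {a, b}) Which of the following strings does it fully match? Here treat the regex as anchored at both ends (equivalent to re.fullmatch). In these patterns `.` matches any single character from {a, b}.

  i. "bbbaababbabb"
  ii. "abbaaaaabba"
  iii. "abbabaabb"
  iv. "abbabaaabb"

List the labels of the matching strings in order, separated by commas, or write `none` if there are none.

i. "bbbaababbabb" → no match — must start with "a"
ii. "abbaaaaabba" → match
iii. "abbabaabb" → match
iv. "abbabaaabb" → match

ii, iii, iv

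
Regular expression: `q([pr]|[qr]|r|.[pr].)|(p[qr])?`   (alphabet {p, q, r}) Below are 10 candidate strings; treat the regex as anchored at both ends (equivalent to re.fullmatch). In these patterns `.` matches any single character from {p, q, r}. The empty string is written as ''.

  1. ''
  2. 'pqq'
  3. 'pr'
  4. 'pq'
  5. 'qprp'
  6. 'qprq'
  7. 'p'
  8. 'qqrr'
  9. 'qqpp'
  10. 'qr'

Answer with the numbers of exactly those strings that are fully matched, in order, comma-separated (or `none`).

1, 3, 4, 5, 6, 8, 9, 10

1 → match
2 → no match
3 → match
4 → match
5 → match
6 → match
7 → no match
8 → match
9 → match
10 → match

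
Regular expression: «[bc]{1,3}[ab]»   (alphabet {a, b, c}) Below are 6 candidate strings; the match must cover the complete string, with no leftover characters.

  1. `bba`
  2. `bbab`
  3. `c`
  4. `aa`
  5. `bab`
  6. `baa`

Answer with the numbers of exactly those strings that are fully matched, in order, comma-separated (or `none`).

1

1 → match
2 → no match
3 → no match
4 → no match
5 → no match
6 → no match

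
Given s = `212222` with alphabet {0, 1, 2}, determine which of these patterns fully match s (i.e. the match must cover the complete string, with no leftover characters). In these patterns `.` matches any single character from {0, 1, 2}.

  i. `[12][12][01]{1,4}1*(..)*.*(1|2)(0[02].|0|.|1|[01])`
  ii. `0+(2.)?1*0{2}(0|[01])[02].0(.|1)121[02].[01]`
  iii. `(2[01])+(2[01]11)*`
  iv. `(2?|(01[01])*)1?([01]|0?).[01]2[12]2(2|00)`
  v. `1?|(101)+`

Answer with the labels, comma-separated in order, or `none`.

iv

i → no match
ii → no match — must start with `0`
iii → no match
iv → match
v → no match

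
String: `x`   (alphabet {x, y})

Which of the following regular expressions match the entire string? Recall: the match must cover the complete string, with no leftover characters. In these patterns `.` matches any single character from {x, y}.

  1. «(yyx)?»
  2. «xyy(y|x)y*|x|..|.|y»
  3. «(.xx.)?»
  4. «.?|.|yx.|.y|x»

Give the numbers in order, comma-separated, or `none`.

1 → no match
2 → match
3 → no match
4 → match

2, 4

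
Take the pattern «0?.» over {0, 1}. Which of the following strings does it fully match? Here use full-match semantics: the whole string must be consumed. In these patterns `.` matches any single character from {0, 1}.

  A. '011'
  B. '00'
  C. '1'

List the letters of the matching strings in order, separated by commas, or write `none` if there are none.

B, C

A → no match
B → match
C → match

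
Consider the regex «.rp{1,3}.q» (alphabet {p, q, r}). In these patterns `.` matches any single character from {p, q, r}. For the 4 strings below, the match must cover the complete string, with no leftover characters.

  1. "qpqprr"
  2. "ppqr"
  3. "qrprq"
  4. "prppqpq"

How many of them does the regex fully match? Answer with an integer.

1 → no match — must end with "q"
2 → no match — must end with "q"
3 → match
4 → no match
Total matched: 1

1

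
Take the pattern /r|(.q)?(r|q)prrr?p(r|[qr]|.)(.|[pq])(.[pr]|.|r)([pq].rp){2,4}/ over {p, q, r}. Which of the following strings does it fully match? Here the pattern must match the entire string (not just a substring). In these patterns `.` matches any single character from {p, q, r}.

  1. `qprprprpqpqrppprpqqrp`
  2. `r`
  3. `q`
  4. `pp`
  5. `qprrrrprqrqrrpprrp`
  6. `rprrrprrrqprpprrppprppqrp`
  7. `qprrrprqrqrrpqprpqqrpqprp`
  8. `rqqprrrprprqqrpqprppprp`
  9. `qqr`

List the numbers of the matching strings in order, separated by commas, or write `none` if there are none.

2, 6, 7, 8

1 → no match
2 → match
3 → no match
4 → no match
5 → no match
6 → match
7 → match
8 → match
9 → no match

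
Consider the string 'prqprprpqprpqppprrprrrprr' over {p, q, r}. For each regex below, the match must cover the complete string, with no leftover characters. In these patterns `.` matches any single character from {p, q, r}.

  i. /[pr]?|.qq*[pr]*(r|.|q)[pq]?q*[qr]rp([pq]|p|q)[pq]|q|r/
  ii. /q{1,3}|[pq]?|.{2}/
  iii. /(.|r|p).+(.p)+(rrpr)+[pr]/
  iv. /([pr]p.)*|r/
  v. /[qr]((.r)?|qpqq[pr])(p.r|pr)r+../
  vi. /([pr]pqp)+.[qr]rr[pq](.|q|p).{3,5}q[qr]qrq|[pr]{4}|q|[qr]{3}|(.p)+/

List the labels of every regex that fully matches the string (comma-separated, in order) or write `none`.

i → no match
ii → no match
iii → match
iv → no match
v → no match
vi → no match

iii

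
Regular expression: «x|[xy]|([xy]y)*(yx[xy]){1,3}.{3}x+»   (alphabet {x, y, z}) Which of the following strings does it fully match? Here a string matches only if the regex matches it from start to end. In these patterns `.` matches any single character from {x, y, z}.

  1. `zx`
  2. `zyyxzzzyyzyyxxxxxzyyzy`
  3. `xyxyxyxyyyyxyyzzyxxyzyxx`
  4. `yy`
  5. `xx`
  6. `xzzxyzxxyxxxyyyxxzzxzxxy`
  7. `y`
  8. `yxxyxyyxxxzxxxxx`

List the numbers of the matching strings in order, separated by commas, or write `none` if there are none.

1. `zx` → no match
2 → no match
3 → no match
4. `yy` → no match
5. `xx` → no match
6 → no match
7. `y` → match
8 → match

7, 8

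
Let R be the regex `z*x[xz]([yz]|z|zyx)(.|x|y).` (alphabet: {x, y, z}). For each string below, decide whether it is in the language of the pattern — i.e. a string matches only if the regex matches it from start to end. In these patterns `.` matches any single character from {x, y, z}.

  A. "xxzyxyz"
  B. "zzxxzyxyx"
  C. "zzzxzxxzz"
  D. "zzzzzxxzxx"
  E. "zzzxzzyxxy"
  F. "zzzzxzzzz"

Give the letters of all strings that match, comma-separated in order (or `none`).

A → match
B → match
C → no match
D → match
E → match
F → match

A, B, D, E, F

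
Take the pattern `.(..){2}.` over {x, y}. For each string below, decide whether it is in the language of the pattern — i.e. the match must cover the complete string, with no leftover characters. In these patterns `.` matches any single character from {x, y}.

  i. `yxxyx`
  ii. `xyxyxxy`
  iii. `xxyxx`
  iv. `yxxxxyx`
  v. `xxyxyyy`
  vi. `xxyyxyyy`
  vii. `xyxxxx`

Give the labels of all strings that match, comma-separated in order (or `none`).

vii

i → no match
ii → no match
iii → no match
iv → no match
v → no match
vi → no match
vii → match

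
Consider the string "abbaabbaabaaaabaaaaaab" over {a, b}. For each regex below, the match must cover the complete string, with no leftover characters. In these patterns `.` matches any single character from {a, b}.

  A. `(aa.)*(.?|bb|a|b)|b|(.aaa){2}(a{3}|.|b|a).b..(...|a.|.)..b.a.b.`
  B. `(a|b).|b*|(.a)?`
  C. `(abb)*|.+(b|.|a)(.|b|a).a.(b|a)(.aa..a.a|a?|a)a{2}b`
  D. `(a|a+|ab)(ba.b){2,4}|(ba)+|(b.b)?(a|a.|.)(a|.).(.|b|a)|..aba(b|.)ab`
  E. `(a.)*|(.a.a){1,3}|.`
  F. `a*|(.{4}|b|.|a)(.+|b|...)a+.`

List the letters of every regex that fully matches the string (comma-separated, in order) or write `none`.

A → no match
B → no match
C → match
D → no match
E → no match
F → match

C, F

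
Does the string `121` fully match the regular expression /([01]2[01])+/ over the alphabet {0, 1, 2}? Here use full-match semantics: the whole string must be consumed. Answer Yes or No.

Yes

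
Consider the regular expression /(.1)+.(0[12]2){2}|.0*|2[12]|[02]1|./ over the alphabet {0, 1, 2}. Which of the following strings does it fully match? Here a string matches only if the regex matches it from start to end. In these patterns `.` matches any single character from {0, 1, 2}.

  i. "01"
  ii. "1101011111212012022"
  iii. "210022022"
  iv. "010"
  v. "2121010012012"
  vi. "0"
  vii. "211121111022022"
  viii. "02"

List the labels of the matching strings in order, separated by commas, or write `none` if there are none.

i, ii, iii, v, vi, vii

i → match
ii → match
iii → match
iv → no match
v → match
vi → match
vii → match
viii → no match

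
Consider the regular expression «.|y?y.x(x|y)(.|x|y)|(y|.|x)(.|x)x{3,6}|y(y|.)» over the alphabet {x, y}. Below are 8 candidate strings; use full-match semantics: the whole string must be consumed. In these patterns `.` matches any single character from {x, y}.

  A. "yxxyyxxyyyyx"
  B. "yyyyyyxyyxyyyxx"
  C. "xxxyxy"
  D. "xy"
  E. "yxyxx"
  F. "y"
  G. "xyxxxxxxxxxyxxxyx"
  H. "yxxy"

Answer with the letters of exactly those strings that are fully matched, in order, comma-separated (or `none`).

F

A → no match
B → no match
C → no match
D → no match
E → no match
F → match
G → no match
H → no match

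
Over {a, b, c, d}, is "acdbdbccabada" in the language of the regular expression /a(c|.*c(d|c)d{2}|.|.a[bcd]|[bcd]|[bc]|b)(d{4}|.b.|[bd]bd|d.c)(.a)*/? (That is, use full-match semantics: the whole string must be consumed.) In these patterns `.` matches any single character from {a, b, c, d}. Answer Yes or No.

No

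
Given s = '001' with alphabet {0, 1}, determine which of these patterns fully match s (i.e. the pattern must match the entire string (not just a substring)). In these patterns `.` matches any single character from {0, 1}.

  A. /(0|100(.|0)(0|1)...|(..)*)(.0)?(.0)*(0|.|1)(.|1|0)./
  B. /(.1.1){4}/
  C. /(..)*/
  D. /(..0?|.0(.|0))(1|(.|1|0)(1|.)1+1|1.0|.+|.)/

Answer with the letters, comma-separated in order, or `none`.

A, D

A → match
B → no match
C → no match
D → match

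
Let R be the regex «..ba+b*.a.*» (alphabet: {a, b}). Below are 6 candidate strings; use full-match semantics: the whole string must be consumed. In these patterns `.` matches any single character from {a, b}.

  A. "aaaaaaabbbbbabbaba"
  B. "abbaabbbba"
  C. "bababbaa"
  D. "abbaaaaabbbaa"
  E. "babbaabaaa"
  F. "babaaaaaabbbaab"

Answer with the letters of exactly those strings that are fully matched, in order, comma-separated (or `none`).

B, C, D, F

A → no match
B → match
C → match
D → match
E → no match
F → match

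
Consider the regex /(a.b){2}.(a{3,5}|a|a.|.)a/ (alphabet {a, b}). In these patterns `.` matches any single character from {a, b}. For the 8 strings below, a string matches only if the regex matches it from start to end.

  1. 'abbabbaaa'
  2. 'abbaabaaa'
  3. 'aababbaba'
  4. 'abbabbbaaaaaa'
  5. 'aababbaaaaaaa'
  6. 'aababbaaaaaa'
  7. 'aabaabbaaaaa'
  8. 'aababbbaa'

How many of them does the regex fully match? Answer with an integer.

1. 'abbabbaaa' → match
2. 'abbaabaaa' → match
3. 'aababbaba' → match
4 → match
5 → match
6. 'aababbaaaaaa' → match
7. 'aabaabbaaaaa' → match
8. 'aababbbaa' → match
Total matched: 8

8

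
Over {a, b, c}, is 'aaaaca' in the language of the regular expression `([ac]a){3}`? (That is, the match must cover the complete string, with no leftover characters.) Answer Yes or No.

Yes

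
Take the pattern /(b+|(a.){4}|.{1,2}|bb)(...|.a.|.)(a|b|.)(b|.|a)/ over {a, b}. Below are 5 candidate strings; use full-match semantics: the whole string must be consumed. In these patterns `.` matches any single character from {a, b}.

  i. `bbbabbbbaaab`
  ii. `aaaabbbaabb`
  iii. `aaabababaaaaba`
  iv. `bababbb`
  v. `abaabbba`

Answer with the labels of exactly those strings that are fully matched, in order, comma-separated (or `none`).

i. `bbbabbbbaaab` → no match
ii. `aaaabbbaabb` → no match
iii → no match
iv. `bababbb` → match
v. `abaabbba` → no match

iv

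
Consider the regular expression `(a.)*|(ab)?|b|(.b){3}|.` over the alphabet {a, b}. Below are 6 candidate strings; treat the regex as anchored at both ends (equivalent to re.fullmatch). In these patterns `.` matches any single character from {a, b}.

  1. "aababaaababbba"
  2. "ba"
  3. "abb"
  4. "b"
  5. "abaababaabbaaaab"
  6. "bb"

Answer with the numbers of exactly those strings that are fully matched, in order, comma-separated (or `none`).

1 → no match
2 → no match
3 → no match
4 → match
5 → no match
6 → no match

4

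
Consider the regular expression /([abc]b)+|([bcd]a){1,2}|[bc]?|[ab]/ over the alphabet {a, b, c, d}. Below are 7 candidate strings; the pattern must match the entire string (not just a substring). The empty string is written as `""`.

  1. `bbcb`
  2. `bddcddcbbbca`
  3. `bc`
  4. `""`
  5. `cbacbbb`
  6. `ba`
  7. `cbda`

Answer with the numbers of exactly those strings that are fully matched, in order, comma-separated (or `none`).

1, 4, 6

1. `bbcb` → match
2. `bddcddcbbbca` → no match
3. `bc` → no match
4. `""` → match
5. `cbacbbb` → no match
6. `ba` → match
7. `cbda` → no match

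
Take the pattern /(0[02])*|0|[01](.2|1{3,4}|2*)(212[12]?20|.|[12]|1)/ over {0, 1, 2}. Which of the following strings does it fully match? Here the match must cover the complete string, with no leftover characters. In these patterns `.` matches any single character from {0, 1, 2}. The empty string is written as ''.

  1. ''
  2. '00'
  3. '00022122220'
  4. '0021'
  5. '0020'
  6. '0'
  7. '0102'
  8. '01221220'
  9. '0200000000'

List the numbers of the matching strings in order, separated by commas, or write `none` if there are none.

1, 2, 4, 5, 6, 8, 9

1. '' → match
2. '00' → match
3. '00022122220' → no match
4. '0021' → match
5. '0020' → match
6. '0' → match
7. '0102' → no match
8. '01221220' → match
9. '0200000000' → match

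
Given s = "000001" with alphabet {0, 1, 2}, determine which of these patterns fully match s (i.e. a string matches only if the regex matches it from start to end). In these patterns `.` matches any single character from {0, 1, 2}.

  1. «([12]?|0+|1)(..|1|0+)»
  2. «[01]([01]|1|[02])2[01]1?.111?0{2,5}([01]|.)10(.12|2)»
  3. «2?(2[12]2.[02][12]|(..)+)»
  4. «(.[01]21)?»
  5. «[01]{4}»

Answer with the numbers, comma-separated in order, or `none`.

1 → match
2 → no match
3 → match
4 → no match
5 → no match

1, 3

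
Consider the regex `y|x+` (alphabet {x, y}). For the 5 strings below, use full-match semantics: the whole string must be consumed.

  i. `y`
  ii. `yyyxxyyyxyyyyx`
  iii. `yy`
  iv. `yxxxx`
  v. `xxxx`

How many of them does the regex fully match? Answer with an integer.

2

i → match
ii → no match
iii → no match
iv → no match
v → match
Total matched: 2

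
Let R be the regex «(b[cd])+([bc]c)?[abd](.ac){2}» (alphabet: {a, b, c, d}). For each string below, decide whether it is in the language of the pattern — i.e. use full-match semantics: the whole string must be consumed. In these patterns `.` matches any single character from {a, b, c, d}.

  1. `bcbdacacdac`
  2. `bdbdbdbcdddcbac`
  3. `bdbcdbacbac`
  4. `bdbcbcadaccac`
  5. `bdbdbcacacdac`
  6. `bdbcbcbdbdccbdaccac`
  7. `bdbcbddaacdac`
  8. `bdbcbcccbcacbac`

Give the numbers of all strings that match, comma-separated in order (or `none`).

1 → match
2 → no match
3 → match
4 → match
5 → match
6 → match
7 → match
8 → match

1, 3, 4, 5, 6, 7, 8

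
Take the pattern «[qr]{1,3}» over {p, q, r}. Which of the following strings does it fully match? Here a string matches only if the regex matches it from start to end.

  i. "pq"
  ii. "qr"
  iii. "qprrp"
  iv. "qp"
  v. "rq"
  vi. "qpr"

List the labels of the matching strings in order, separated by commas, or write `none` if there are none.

ii, v

i → no match
ii → match
iii → no match
iv → no match
v → match
vi → no match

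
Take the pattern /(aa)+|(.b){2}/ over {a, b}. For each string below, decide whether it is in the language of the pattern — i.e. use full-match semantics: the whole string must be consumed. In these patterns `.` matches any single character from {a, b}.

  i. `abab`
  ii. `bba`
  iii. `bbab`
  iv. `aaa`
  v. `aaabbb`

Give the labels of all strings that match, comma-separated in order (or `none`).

i. `abab` → match
ii. `bba` → no match
iii. `bbab` → match
iv. `aaa` → no match
v. `aaabbb` → no match

i, iii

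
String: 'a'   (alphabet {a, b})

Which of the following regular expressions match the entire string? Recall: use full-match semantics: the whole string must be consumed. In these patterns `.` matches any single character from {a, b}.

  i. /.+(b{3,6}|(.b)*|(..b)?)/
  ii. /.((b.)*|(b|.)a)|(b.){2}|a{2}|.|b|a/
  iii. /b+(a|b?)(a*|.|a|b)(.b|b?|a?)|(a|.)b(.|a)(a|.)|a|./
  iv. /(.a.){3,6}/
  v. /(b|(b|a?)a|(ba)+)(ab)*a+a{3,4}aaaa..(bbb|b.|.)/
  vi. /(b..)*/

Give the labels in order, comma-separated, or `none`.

i, ii, iii

i → match
ii → match
iii → match
iv → no match
v → no match
vi → no match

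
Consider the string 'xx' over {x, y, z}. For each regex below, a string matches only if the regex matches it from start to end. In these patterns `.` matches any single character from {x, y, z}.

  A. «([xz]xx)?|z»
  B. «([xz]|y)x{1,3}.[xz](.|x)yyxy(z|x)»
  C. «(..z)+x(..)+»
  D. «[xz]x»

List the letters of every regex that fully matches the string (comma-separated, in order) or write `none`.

A → no match
B → no match
C → no match
D → match

D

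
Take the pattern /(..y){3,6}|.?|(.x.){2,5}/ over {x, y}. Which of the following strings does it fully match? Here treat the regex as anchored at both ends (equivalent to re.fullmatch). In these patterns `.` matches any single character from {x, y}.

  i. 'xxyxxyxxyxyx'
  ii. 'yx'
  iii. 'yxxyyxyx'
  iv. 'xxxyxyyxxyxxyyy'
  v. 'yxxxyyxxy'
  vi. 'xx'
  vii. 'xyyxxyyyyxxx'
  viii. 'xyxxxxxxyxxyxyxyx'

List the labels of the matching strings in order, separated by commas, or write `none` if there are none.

none

i → no match
ii → no match
iii → no match
iv → no match
v → no match
vi → no match
vii → no match
viii → no match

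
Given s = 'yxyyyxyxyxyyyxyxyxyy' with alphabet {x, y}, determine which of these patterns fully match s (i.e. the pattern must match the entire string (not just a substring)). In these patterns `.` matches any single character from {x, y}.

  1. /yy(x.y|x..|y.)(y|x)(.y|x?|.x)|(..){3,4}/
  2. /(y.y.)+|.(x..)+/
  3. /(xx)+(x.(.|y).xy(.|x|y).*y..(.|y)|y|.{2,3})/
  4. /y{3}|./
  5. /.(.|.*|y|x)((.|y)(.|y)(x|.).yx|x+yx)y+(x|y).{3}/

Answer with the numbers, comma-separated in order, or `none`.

1 → no match
2 → match
3 → no match — must start with 'xx'
4 → no match
5 → no match

2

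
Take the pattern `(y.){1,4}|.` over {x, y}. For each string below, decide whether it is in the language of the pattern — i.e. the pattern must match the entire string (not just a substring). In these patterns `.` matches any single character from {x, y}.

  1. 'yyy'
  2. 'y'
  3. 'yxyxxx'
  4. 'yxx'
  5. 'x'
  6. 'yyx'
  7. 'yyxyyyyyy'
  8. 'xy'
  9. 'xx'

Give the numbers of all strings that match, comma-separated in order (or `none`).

1. 'yyy' → no match
2. 'y' → match
3. 'yxyxxx' → no match
4. 'yxx' → no match
5. 'x' → match
6. 'yyx' → no match
7. 'yyxyyyyyy' → no match
8. 'xy' → no match
9. 'xx' → no match

2, 5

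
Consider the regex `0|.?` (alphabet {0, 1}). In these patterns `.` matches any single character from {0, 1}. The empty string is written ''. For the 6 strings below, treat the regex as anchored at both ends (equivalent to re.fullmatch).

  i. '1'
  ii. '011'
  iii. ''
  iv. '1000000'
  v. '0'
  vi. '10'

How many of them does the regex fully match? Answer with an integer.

3

i → match
ii → no match
iii → match
iv → no match
v → match
vi → no match
Total matched: 3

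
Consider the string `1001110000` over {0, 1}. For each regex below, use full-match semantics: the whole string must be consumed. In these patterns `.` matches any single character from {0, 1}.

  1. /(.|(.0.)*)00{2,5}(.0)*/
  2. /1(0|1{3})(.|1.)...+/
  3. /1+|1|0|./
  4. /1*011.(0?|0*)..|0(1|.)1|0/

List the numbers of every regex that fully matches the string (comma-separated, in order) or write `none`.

2

1 → no match
2 → match
3 → no match
4 → no match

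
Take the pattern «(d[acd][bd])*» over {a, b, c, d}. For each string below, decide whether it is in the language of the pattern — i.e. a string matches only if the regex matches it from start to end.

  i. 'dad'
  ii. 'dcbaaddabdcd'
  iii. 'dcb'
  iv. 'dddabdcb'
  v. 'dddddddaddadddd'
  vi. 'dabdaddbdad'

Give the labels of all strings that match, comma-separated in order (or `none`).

i → match
ii → no match
iii → match
iv → no match
v → match
vi → no match

i, iii, v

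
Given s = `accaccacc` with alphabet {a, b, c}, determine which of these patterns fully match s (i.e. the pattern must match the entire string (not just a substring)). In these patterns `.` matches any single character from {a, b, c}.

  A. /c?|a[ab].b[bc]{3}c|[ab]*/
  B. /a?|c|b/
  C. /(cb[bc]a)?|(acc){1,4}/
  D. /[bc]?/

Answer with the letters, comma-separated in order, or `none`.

C

A → no match
B → no match
C → match
D → no match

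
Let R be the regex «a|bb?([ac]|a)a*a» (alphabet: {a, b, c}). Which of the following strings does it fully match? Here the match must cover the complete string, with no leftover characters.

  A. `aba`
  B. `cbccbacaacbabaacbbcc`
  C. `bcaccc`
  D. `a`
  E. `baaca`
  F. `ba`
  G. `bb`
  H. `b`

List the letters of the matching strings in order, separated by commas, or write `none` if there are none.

A → no match
B → no match — must end with `a`
C → no match — must end with `a`
D → match
E → no match
F → no match
G → no match — must end with `a`
H → no match — must end with `a`

D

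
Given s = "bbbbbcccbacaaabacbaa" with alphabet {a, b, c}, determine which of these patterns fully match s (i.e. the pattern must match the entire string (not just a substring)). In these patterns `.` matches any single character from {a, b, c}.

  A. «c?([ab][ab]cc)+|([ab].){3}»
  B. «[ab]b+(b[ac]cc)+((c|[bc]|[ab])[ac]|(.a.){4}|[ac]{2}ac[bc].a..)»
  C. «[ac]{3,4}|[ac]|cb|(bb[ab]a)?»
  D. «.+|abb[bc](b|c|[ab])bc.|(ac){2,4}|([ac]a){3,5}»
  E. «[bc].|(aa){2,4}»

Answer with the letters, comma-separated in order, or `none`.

A → no match
B → match
C → no match
D → match
E → no match

B, D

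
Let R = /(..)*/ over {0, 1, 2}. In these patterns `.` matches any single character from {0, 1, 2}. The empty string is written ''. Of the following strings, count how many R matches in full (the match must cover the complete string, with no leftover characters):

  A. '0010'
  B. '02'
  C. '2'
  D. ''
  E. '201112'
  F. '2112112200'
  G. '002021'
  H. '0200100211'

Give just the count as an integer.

A → match
B → match
C → no match
D → match
E → match
F → match
G → match
H → match
Total matched: 7

7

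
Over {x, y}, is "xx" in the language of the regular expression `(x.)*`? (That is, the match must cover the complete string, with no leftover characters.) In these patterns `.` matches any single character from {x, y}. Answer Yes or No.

Yes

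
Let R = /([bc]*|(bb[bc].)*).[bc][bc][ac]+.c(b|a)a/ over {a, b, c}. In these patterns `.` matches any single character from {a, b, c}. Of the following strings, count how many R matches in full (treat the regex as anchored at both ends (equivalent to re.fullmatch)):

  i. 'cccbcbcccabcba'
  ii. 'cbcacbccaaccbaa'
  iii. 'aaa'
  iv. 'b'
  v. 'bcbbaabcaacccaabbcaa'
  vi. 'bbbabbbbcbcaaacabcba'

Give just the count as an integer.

2

i → match
ii → no match
iii → no match
iv → no match — must end with 'a'
v → no match
vi → match
Total matched: 2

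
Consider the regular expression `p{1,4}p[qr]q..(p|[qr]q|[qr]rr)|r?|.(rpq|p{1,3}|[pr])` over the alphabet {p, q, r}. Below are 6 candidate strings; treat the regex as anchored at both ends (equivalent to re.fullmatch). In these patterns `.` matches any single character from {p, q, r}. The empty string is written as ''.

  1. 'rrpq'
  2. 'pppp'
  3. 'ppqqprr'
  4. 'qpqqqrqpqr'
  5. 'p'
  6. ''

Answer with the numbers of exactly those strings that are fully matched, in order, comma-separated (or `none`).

1. 'rrpq' → match
2. 'pppp' → match
3. 'ppqqprr' → no match
4. 'qpqqqrqpqr' → no match
5. 'p' → no match
6. '' → match

1, 2, 6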